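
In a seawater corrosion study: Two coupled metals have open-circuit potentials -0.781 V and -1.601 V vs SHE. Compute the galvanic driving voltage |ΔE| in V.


Driving voltage is the absolute potential difference.
|ΔE| = |-0.781 − (-1.601)| = 0.82 V

0.82 V


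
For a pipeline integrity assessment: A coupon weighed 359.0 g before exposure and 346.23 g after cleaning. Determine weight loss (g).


Weight loss = initial − final
WL = 359.0 − 346.23 = 12.77 g

12.77 g


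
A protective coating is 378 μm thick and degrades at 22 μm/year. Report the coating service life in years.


Service life = thickness / degradation rate
Life = 378 / 22 = 17.2 years

17.2 years


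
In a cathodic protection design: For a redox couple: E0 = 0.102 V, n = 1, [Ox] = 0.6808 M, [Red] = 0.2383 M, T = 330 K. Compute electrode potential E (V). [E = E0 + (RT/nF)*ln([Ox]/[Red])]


Apply the Nernst equation: E = E0 + (RT/nF)*ln([Ox]/[Red])
Step 1: RT/nF = 8.314*330/(1*96485) = 0.02843572 V
Step 2: [Ox]/[Red] = 0.6808/0.2383 = 2.856903
Step 3: ln(2.856903) = 1.049738
Step 4: correction = 0.02843572 * 1.049738 = 0.03 V
E = 0.102 + 0.03 = 0.132 V

0.132 V


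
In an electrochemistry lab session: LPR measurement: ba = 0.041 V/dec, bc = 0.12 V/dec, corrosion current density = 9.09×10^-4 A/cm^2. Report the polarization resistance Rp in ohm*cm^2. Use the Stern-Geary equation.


Apply the Stern-Geary equation: Rp = ba*bc / (2.303*icorr*(ba+bc))
ba*bc = 0.041*0.12 = 0.00492
ba+bc = 0.161; 2.303*icorr*(ba+bc) = 2.303*9.09×10^-4*0.161 = 3.3704175×10^-4
Rp = 0.00492 / 3.3704175×10^-4 = 14.6 ohm*cm^2

14.6 ohm*cm^2


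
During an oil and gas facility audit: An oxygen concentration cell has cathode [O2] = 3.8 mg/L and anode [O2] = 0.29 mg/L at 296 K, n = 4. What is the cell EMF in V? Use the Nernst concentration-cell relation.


Apply the Nernst concentration-cell relation: E = (RT/nF)*ln(C_cathode/C_anode)
RT/nF = 8.314*296/(4*96485) = 0.00637649 V
ln(3.8/0.29) = 2.57288
E = 0.00637649 * 2.57288 = 0.01641 V

0.01641 V


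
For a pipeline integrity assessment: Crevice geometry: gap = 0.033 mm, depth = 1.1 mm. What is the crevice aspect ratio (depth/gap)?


Aspect ratio = depth / gap
Ratio = 1.1 / 0.033 = 33.3

33.3


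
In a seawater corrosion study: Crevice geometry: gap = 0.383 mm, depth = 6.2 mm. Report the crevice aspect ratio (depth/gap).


Aspect ratio = depth / gap
Ratio = 6.2 / 0.383 = 16.2

16.2


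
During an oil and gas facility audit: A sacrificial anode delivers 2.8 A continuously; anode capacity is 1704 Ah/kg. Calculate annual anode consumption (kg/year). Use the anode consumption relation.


Annual consumption = current * hours per year / capacity
Rate = 2.8 * 8760 / 1704 = 14.4 kg/year

14.4 kg/year


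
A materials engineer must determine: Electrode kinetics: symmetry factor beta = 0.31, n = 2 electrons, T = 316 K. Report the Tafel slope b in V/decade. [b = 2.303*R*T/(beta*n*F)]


Apply the Tafel slope relation: b = 2.303*R*T/(beta*n*F)
Numerator: 2.303 * 8.314 * 316 = 6050.5
Denominator: 0.31 * 2 * 96485 = 59820.7
b = 6050.5 / 59820.7 = 0.1011 V/decade

0.1011 V/decade


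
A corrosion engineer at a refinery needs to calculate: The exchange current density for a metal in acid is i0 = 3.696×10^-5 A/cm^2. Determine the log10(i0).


i0 = 3.696×10^-5 A/cm^2
log10(i0) = -4.432

-4.432


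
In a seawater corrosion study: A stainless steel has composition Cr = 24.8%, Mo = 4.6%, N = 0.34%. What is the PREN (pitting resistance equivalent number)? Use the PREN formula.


Apply the PREN formula: PREN = Cr + 3.3*Mo + 16*N
PREN = 24.8 + 3.3*4.6 + 16*0.34
PREN = 24.8 + 15.18 + 5.44 = 45.42

45.42


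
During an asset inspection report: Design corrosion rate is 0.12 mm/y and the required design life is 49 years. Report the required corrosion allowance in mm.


Corrosion allowance = CR × design life
CA = 0.12 * 49 = 5.88 mm

5.88 mm


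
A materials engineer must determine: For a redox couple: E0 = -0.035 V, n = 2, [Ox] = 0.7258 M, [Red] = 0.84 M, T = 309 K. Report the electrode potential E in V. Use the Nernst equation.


Apply the Nernst equation: E = E0 + (RT/nF)*ln([Ox]/[Red])
Step 1: RT/nF = 8.314*309/(2*96485) = 0.01331308 V
Step 2: [Ox]/[Red] = 0.7258/0.84 = 0.864048
Step 3: ln(0.864048) = -0.146127
Step 4: correction = 0.01331308 * -0.146127 = -0.002 V
E = -0.035 + -0.002 = -0.037 V

-0.037 V


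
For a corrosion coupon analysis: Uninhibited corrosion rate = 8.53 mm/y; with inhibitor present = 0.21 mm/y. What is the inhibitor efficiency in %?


Apply the inhibitor-efficiency definition: IE = (CR_blank − CR_inh)/CR_blank × 100
IE = (8.53 − 0.21) / 8.53 × 100
IE = 8.32 / 8.53 × 100 = 97.5 %

97.5 %


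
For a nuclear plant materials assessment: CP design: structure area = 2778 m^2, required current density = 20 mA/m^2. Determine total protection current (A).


I = area * current density, then convert mA → A (÷1000)
I = 2778 * 20 / 1000 = 55.56 A

55.56 A


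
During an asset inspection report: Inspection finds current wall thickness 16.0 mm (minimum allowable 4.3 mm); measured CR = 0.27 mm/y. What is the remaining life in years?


Apply the remaining-life relation: RL = (t_current − t_min) / CR
RL = (16.0 − 4.3) / 0.27 = 11.7 / 0.27 = 43.3 years

43.3 years


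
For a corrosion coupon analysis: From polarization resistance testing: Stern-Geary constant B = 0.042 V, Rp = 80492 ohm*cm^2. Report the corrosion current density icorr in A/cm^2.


Apply the Stern-Geary relation: icorr = B / Rp
icorr = 0.042 / 80492 = 5.218×10^-7 A/cm^2

5.218×10^-7 A/cm^2


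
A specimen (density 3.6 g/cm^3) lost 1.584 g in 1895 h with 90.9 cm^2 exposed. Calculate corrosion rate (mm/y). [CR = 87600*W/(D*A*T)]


Apply the mm/y weight-loss relation: CR = 87600 * W / (D * A * T)
Numerator: 87600 * 1.584 = 138758.4
Denominator: 3.6 * 90.9 * 1895 = 620119.8
CR = 138758.4 / 620119.8 = 0.22376 mm/y

0.22376 mm/y


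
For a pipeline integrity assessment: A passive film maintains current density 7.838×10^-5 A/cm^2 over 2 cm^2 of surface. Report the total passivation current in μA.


I = i_pass * A, then convert A → μA (×10^6)
I = 7.838×10^-5 * 2 * 10^6 = 156.76 μA

156.76 μA


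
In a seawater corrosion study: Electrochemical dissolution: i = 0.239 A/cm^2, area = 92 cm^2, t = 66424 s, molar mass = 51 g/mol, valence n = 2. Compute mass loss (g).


Apply Faraday's law: m = i*A*t*M / (n*F)
Total charge passed Q = i*A*t = 0.239*92*66424 = 1460530.912 C
m = Q*M/(n*F) = 1460530.912*51/(2*96485) = 386.0034 g

386.0034 g


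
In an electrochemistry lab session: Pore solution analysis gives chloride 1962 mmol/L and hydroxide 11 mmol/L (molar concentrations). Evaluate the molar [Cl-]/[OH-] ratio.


Threshold parameter = [Cl-] / [OH-] (molar basis; both in mmol/L, so units cancel)
Ratio = 1962 / 11 = 178.36

178.36


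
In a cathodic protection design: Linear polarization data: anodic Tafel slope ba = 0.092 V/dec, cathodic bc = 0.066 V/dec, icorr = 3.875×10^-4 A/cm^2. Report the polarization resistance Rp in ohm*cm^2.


Apply the Stern-Geary equation: Rp = ba*bc / (2.303*icorr*(ba+bc))
ba*bc = 0.092*0.066 = 0.006072
ba+bc = 0.158; 2.303*icorr*(ba+bc) = 2.303*3.875×10^-4*0.158 = 1.4100117×10^-4
Rp = 0.006072 / 1.4100117×10^-4 = 43.06 ohm*cm^2

43.06 ohm*cm^2


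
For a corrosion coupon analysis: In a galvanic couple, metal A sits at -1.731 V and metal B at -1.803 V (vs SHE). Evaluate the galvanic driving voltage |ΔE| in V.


Driving voltage is the absolute potential difference.
|ΔE| = |-1.731 − (-1.803)| = 0.072 V

0.072 V


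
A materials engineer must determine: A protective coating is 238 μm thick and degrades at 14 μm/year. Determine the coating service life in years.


Service life = thickness / degradation rate
Life = 238 / 14 = 17.0 years

17.0 years


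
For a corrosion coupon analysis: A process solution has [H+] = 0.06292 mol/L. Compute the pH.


pH = −log10[H+]
pH = −log10(0.06292) = 1.2

1.2


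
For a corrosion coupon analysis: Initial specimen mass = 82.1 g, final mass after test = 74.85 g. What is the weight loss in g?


Weight loss = initial − final
WL = 82.1 − 74.85 = 7.25 g

7.25 g


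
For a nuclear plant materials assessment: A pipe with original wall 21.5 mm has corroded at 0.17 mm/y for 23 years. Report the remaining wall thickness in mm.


Remaining wall = original − CR × time
t = 21.5 − 0.17*23 = 21.5 − 3.91 = 17.59 mm

17.59 mm


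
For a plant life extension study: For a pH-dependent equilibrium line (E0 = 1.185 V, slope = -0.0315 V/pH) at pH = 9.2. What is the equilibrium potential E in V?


Apply the Pourbaix line equation: E = E0 + slope*pH
E = 1.185 + (-0.0315)*9.2 = 1.185 + (-0.2898) = 0.8952 V
Rounded to 4 decimal places: E = 0.8952 V

0.8952 V


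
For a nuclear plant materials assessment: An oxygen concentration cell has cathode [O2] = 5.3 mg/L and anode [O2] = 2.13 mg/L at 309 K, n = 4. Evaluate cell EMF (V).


Apply the Nernst concentration-cell relation: E = (RT/nF)*ln(C_cathode/C_anode)
RT/nF = 8.314*309/(4*96485) = 0.00665654 V
ln(5.3/2.13) = 0.91158
E = 0.00665654 * 0.91158 = 0.00607 V

0.00607 V


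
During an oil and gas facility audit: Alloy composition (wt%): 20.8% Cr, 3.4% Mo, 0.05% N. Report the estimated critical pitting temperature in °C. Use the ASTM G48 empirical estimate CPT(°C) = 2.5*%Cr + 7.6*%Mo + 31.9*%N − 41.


Apply the ASTM G48 empirical CPT estimate: CPT(°C) = 2.5*%Cr + 7.6*%Mo + 31.9*%N − 41
2.5*20.8 = 52; 7.6*3.4 = 25.84; 31.9*0.05 = 1.595
CPT = 52 + 25.84 + 1.595 − 41 = 38.435 °C
Rounded to 0.1 °C: CPT ≈ 38.4 °C

38.4 °C


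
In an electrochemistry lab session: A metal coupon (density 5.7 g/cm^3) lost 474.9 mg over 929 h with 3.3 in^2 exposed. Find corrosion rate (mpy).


Apply the mpy weight-loss relation: CR = 534 * W / (D * A * T)
Numerator: 534 * 474.9 = 253596.6
Denominator: 5.7 * 3.3 * 929 = 17474.49
CR = 253596.6 / 17474.49 = 14.5124 mpy

14.5124 mpy


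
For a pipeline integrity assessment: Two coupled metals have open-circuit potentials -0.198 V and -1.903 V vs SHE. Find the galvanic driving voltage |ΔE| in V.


Driving voltage is the absolute potential difference.
|ΔE| = |-0.198 − (-1.903)| = 1.705 V

1.705 V


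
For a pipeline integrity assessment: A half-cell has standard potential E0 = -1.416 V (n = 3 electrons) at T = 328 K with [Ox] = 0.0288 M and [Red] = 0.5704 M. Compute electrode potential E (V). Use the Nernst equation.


Apply the Nernst equation: E = E0 + (RT/nF)*ln([Ox]/[Red])
Step 1: RT/nF = 8.314*328/(3*96485) = 0.00942113 V
Step 2: [Ox]/[Red] = 0.0288/0.5704 = 0.050491
Step 3: ln(0.050491) = -2.98596
Step 4: correction = 0.00942113 * -2.98596 = -0.0281 V
E = -1.416 + -0.0281 = -1.4441 V

-1.4441 V


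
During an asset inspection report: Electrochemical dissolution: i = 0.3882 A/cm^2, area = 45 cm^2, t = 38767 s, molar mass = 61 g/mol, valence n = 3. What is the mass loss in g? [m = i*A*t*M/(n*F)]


Apply Faraday's law: m = i*A*t*M / (n*F)
Total charge passed Q = i*A*t = 0.3882*45*38767 = 677220.723 C
m = Q*M/(n*F) = 677220.723*61/(3*96485) = 142.718 g

142.718 g


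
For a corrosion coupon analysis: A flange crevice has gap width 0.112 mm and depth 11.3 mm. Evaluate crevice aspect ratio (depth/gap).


Aspect ratio = depth / gap
Ratio = 11.3 / 0.112 = 100.9

100.9


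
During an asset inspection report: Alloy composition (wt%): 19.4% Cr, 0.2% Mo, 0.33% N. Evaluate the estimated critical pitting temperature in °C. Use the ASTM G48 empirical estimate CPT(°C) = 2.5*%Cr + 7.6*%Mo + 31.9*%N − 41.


Apply the ASTM G48 empirical CPT estimate: CPT(°C) = 2.5*%Cr + 7.6*%Mo + 31.9*%N − 41
2.5*19.4 = 48.5; 7.6*0.2 = 1.52; 31.9*0.33 = 10.527
CPT = 48.5 + 1.52 + 10.527 − 41 = 19.547 °C
Rounded to 0.1 °C: CPT ≈ 19.5 °C

19.5 °C


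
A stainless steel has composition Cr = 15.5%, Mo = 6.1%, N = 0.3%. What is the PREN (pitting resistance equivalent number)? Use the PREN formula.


Apply the PREN formula: PREN = Cr + 3.3*Mo + 16*N
PREN = 15.5 + 3.3*6.1 + 16*0.3
PREN = 15.5 + 20.13 + 4.8 = 40.43

40.43


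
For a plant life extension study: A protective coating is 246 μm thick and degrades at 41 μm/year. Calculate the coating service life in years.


Service life = thickness / degradation rate
Life = 246 / 41 = 6.0 years

6.0 years


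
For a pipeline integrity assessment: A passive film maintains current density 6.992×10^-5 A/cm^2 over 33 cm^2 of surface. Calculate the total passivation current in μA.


I = i_pass * A, then convert A → μA (×10^6)
I = 6.992×10^-5 * 33 * 10^6 = 2307.36 μA

2307.36 μA


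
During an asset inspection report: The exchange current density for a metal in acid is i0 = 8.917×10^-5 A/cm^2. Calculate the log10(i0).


i0 = 8.917×10^-5 A/cm^2
log10(i0) = -4.05

-4.05


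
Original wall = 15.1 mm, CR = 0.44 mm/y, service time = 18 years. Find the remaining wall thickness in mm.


Remaining wall = original − CR × time
t = 15.1 − 0.44*18 = 15.1 − 7.92 = 7.18 mm

7.18 mm


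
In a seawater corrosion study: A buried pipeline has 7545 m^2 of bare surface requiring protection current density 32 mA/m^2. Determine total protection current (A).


I = area * current density, then convert mA → A (÷1000)
I = 7545 * 32 / 1000 = 241.44 A

241.44 A


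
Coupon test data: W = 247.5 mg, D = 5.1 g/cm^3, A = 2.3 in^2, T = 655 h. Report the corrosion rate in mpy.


Apply the mpy weight-loss relation: CR = 534 * W / (D * A * T)
Numerator: 534 * 247.5 = 132165.0
Denominator: 5.1 * 2.3 * 655 = 7683.15
CR = 132165.0 / 7683.15 = 17.20193 mpy

17.20193 mpy


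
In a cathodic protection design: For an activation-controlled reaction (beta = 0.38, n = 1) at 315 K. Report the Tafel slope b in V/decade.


Apply the Tafel slope relation: b = 2.303*R*T/(beta*n*F)
Numerator: 2.303 * 8.314 * 315 = 6031.35
Denominator: 0.38 * 1 * 96485 = 36664.3
b = 6031.35 / 36664.3 = 0.1645 V/decade

0.1645 V/decade


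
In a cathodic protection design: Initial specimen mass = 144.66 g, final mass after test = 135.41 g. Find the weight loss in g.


Weight loss = initial − final
WL = 144.66 − 135.41 = 9.25 g

9.25 g


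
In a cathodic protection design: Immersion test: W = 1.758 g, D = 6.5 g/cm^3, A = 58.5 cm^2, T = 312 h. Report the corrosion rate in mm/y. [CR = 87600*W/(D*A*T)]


Apply the mm/y weight-loss relation: CR = 87600 * W / (D * A * T)
Numerator: 87600 * 1.758 = 154000.8
Denominator: 6.5 * 58.5 * 312 = 118638.0
CR = 154000.8 / 118638.0 = 1.298073 mm/y

1.298073 mm/y


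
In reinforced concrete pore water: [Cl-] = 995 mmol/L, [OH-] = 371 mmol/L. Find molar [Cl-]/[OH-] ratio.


Threshold parameter = [Cl-] / [OH-] (molar basis; both in mmol/L, so units cancel)
Ratio = 995 / 371 = 2.68

2.68


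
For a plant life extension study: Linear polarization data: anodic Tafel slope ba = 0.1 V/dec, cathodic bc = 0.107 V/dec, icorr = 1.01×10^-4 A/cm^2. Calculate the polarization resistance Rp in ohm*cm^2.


Apply the Stern-Geary equation: Rp = ba*bc / (2.303*icorr*(ba+bc))
ba*bc = 0.1*0.107 = 0.0107
ba+bc = 0.207; 2.303*icorr*(ba+bc) = 2.303*1.01×10^-4*0.207 = 4.8148821×10^-5
Rp = 0.0107 / 4.8148821×10^-5 = 222.2 ohm*cm^2

222.2 ohm*cm^2


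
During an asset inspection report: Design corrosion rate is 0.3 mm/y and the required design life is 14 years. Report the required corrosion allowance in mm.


Corrosion allowance = CR × design life
CA = 0.3 * 14 = 4.2 mm

4.2 mm


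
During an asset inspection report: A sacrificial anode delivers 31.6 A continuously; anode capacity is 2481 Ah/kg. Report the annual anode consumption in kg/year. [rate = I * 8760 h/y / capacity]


Annual consumption = current * hours per year / capacity
Rate = 31.6 * 8760 / 2481 = 111.6 kg/year

111.6 kg/year


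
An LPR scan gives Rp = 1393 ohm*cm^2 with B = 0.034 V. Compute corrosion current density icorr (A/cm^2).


Apply the Stern-Geary relation: icorr = B / Rp
icorr = 0.034 / 1393 = 2.441×10^-5 A/cm^2

2.441×10^-5 A/cm^2


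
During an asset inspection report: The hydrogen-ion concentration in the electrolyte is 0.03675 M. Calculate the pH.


pH = −log10[H+]
pH = −log10(0.03675) = 1.43

1.43


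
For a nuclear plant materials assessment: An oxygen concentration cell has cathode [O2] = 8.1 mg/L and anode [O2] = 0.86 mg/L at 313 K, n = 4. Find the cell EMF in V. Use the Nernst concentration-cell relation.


Apply the Nernst concentration-cell relation: E = (RT/nF)*ln(C_cathode/C_anode)
RT/nF = 8.314*313/(4*96485) = 0.00674271 V
ln(8.1/0.86) = 2.24269
E = 0.00674271 * 2.24269 = 0.01512 V

0.01512 V


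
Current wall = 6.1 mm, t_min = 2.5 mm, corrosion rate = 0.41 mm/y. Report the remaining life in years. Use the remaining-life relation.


Apply the remaining-life relation: RL = (t_current − t_min) / CR
RL = (6.1 − 2.5) / 0.41 = 3.6 / 0.41 = 8.8 years

8.8 years


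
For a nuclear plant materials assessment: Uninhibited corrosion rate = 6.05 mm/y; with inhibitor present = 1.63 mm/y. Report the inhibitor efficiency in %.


Apply the inhibitor-efficiency definition: IE = (CR_blank − CR_inh)/CR_blank × 100
IE = (6.05 − 1.63) / 6.05 × 100
IE = 4.42 / 6.05 × 100 = 73.1 %

73.1 %


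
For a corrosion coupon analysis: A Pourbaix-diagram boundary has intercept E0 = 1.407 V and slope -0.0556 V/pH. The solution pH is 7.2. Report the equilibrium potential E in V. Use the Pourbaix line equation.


Apply the Pourbaix line equation: E = E0 + slope*pH
E = 1.407 + (-0.0556)*7.2 = 1.407 + (-0.40032) = 1.00668 V
Rounded to 4 decimal places: E = 1.0067 V

1.0067 V


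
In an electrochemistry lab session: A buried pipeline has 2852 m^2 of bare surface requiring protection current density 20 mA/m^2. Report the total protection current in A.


I = area * current density, then convert mA → A (÷1000)
I = 2852 * 20 / 1000 = 57.04 A

57.04 A


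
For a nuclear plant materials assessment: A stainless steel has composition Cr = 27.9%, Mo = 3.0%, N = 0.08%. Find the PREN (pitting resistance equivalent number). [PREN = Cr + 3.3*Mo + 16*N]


Apply the PREN formula: PREN = Cr + 3.3*Mo + 16*N
PREN = 27.9 + 3.3*3.0 + 16*0.08
PREN = 27.9 + 9.9 + 1.28 = 39.08

39.08


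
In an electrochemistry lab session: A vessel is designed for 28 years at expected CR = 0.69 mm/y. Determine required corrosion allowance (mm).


Corrosion allowance = CR × design life
CA = 0.69 * 28 = 19.32 mm

19.32 mm


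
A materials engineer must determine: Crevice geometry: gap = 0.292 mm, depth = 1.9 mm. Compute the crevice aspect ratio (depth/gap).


Aspect ratio = depth / gap
Ratio = 1.9 / 0.292 = 6.5

6.5


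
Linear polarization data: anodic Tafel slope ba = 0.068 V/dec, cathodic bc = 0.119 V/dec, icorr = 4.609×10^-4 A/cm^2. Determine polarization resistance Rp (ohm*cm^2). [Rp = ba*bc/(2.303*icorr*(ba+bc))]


Apply the Stern-Geary equation: Rp = ba*bc / (2.303*icorr*(ba+bc))
ba*bc = 0.068*0.119 = 0.008092
ba+bc = 0.187; 2.303*icorr*(ba+bc) = 2.303*4.609×10^-4*0.187 = 1.9849165×10^-4
Rp = 0.008092 / 1.9849165×10^-4 = 40.77 ohm*cm^2

40.77 ohm*cm^2


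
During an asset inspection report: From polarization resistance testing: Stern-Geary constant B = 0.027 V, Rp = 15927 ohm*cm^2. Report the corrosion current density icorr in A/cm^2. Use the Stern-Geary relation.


Apply the Stern-Geary relation: icorr = B / Rp
icorr = 0.027 / 15927 = 1.695×10^-6 A/cm^2

1.695×10^-6 A/cm^2


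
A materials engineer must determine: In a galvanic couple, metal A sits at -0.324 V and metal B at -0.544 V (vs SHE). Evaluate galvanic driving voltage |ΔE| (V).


Driving voltage is the absolute potential difference.
|ΔE| = |-0.324 − (-0.544)| = 0.22 V

0.22 V


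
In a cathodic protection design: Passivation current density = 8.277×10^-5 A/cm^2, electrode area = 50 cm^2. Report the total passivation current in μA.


I = i_pass * A, then convert A → μA (×10^6)
I = 8.277×10^-5 * 50 * 10^6 = 4138.5 μA

4138.5 μA


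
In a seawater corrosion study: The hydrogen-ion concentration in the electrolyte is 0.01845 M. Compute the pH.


pH = −log10[H+]
pH = −log10(0.01845) = 1.73

1.73


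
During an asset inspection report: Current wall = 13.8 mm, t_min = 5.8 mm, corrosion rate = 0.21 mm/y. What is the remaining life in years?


Apply the remaining-life relation: RL = (t_current − t_min) / CR
RL = (13.8 − 5.8) / 0.21 = 8.0 / 0.21 = 38.1 years

38.1 years


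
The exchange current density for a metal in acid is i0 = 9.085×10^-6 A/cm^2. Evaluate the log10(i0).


i0 = 9.085×10^-6 A/cm^2
log10(i0) = -5.042

-5.042


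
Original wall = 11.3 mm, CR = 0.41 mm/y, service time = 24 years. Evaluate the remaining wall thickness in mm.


Remaining wall = original − CR × time
t = 11.3 − 0.41*24 = 11.3 − 9.84 = 1.46 mm

1.46 mm


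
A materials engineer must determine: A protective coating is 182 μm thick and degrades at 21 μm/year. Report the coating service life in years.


Service life = thickness / degradation rate
Life = 182 / 21 = 8.7 years

8.7 years


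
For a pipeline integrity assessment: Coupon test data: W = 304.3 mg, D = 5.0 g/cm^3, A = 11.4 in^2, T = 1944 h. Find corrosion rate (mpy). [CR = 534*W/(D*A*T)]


Apply the mpy weight-loss relation: CR = 534 * W / (D * A * T)
Numerator: 534 * 304.3 = 162496.2
Denominator: 5.0 * 11.4 * 1944 = 110808.0
CR = 162496.2 / 110808.0 = 1.46647 mpy

1.46647 mpy


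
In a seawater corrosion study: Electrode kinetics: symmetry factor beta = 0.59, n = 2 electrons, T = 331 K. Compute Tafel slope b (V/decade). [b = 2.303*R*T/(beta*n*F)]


Apply the Tafel slope relation: b = 2.303*R*T/(beta*n*F)
Numerator: 2.303 * 8.314 * 331 = 6337.7
Denominator: 0.59 * 2 * 96485 = 113852.3
b = 6337.7 / 113852.3 = 0.0557 V/decade

0.0557 V/decade


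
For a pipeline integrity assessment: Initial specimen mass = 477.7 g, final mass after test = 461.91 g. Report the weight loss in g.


Weight loss = initial − final
WL = 477.7 − 461.91 = 15.79 g

15.79 g


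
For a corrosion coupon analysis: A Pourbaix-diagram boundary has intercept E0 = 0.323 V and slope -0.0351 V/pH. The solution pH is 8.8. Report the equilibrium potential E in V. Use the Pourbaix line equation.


Apply the Pourbaix line equation: E = E0 + slope*pH
E = 0.323 + (-0.0351)*8.8 = 0.323 + (-0.30888) = 0.01412 V
Rounded to 3 decimal places: E = 0.014 V

0.014 V


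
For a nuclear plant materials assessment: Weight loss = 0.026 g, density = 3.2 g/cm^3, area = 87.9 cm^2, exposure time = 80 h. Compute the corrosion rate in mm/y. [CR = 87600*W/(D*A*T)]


Apply the mm/y weight-loss relation: CR = 87600 * W / (D * A * T)
Numerator: 87600 * 0.026 = 2277.6
Denominator: 3.2 * 87.9 * 80 = 22502.4
CR = 2277.6 / 22502.4 = 0.1012 mm/y

0.1012 mm/y


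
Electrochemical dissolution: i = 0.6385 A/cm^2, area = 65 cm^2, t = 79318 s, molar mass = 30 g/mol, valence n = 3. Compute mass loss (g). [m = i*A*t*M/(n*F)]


Apply Faraday's law: m = i*A*t*M / (n*F)
Total charge passed Q = i*A*t = 0.6385*65*79318 = 3291895.295 C
m = Q*M/(n*F) = 3291895.295*30/(3*96485) = 341.1821 g

341.1821 g


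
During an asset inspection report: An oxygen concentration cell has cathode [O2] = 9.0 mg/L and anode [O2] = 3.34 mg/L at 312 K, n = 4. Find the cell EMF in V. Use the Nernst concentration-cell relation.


Apply the Nernst concentration-cell relation: E = (RT/nF)*ln(C_cathode/C_anode)
RT/nF = 8.314*312/(4*96485) = 0.00672117 V
ln(9.0/3.34) = 0.99125
E = 0.00672117 * 0.99125 = 0.00666 V

0.00666 V


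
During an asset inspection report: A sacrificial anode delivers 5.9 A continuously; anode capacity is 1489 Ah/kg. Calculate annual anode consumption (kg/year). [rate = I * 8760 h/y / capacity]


Annual consumption = current * hours per year / capacity
Rate = 5.9 * 8760 / 1489 = 34.7 kg/year

34.7 kg/year


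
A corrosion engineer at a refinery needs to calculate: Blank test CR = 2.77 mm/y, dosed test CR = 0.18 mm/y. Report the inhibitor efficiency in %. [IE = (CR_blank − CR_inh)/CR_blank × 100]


Apply the inhibitor-efficiency definition: IE = (CR_blank − CR_inh)/CR_blank × 100
IE = (2.77 − 0.18) / 2.77 × 100
IE = 2.59 / 2.77 × 100 = 93.5 %

93.5 %


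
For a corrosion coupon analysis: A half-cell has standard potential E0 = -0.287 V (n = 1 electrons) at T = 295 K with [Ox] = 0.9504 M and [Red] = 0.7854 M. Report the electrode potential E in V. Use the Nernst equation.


Apply the Nernst equation: E = E0 + (RT/nF)*ln([Ox]/[Red])
Step 1: RT/nF = 8.314*295/(1*96485) = 0.02541981 V
Step 2: [Ox]/[Red] = 0.9504/0.7854 = 1.210084
Step 3: ln(1.210084) = 0.19069
Step 4: correction = 0.02541981 * 0.19069 = 0.0048 V
E = -0.287 + 0.0048 = -0.2822 V

-0.2822 V


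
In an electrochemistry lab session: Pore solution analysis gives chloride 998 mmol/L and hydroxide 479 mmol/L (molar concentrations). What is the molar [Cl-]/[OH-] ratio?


Threshold parameter = [Cl-] / [OH-] (molar basis; both in mmol/L, so units cancel)
Ratio = 998 / 479 = 2.08

2.08


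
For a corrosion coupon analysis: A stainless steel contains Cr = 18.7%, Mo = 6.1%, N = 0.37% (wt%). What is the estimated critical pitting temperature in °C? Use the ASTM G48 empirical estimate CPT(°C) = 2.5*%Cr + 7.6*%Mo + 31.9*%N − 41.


Apply the ASTM G48 empirical CPT estimate: CPT(°C) = 2.5*%Cr + 7.6*%Mo + 31.9*%N − 41
2.5*18.7 = 46.75; 7.6*6.1 = 46.36; 31.9*0.37 = 11.803
CPT = 46.75 + 46.36 + 11.803 − 41 = 63.913 °C
Rounded to 0.1 °C: CPT ≈ 63.9 °C

63.9 °C


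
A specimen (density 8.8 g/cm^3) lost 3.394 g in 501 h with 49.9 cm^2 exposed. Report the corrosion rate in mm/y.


Apply the mm/y weight-loss relation: CR = 87600 * W / (D * A * T)
Numerator: 87600 * 3.394 = 297314.4
Denominator: 8.8 * 49.9 * 501 = 219999.12
CR = 297314.4 / 219999.12 = 1.35143 mm/y

1.35143 mm/y


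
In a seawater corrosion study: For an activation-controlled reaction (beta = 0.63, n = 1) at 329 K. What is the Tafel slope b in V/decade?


Apply the Tafel slope relation: b = 2.303*R*T/(beta*n*F)
Numerator: 2.303 * 8.314 * 329 = 6299.41
Denominator: 0.63 * 1 * 96485 = 60785.55
b = 6299.41 / 60785.55 = 0.1036 V/decade

0.1036 V/decade


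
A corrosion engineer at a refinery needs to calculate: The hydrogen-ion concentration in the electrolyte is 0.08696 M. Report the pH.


pH = −log10[H+]
pH = −log10(0.08696) = 1.06

1.06


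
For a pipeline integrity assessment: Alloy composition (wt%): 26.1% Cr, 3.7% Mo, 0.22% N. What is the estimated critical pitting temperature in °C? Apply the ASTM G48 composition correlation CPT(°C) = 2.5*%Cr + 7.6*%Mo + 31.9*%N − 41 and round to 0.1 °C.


Apply the ASTM G48 empirical CPT estimate: CPT(°C) = 2.5*%Cr + 7.6*%Mo + 31.9*%N − 41
2.5*26.1 = 65.25; 7.6*3.7 = 28.12; 31.9*0.22 = 7.018
CPT = 65.25 + 28.12 + 7.018 − 41 = 59.388 °C
Rounded to 0.1 °C: CPT ≈ 59.4 °C

59.4 °C


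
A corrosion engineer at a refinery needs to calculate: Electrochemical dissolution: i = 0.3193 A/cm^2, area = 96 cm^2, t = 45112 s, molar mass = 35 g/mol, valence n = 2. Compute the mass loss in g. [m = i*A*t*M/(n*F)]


Apply Faraday's law: m = i*A*t*M / (n*F)
Total charge passed Q = i*A*t = 0.3193*96*45112 = 1382809.1136 C
m = Q*M/(n*F) = 1382809.1136*35/(2*96485) = 250.80748 g

250.80748 g


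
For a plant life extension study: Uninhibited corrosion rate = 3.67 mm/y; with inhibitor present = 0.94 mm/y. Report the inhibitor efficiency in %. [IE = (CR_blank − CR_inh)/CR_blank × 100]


Apply the inhibitor-efficiency definition: IE = (CR_blank − CR_inh)/CR_blank × 100
IE = (3.67 − 0.94) / 3.67 × 100
IE = 2.73 / 3.67 × 100 = 74.4 %

74.4 %


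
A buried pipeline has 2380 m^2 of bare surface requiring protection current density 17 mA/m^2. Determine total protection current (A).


I = area * current density, then convert mA → A (÷1000)
I = 2380 * 17 / 1000 = 40.46 A

40.46 A


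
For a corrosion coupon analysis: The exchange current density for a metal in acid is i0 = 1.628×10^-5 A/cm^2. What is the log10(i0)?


i0 = 1.628×10^-5 A/cm^2
log10(i0) = -4.788

-4.788


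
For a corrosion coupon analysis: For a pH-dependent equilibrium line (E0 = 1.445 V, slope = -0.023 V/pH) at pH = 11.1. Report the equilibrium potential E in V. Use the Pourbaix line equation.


Apply the Pourbaix line equation: E = E0 + slope*pH
E = 1.445 + (-0.023)*11.1 = 1.445 + (-0.2553) = 1.1897 V
Rounded to 3 decimal places: E = 1.190 V

1.190 V


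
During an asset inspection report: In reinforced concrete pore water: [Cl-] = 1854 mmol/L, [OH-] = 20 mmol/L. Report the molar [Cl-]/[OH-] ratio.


Threshold parameter = [Cl-] / [OH-] (molar basis; both in mmol/L, so units cancel)
Ratio = 1854 / 20 = 92.7

92.7


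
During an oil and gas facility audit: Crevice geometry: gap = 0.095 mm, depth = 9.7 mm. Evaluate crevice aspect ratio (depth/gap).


Aspect ratio = depth / gap
Ratio = 9.7 / 0.095 = 102.1

102.1


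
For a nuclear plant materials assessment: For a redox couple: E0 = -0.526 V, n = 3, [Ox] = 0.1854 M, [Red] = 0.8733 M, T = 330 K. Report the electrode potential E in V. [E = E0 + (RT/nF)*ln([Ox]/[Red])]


Apply the Nernst equation: E = E0 + (RT/nF)*ln([Ox]/[Red])
Step 1: RT/nF = 8.314*330/(3*96485) = 0.00947857 V
Step 2: [Ox]/[Red] = 0.1854/0.8733 = 0.212298
Step 3: ln(0.212298) = -1.549764
Step 4: correction = 0.00947857 * -1.549764 = -0.0147 V
E = -0.526 + -0.0147 = -0.5407 V

-0.5407 V


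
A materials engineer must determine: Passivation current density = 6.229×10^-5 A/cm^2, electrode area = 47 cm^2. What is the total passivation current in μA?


I = i_pass * A, then convert A → μA (×10^6)
I = 6.229×10^-5 * 47 * 10^6 = 2927.63 μA

2927.63 μA


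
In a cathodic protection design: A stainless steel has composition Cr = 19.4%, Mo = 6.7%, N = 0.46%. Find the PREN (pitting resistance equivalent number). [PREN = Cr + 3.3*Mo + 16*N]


Apply the PREN formula: PREN = Cr + 3.3*Mo + 16*N
PREN = 19.4 + 3.3*6.7 + 16*0.46
PREN = 19.4 + 22.11 + 7.36 = 48.87

48.87


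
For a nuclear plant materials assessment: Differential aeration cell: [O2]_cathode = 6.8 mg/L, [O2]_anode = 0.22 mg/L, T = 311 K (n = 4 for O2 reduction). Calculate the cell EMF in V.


Apply the Nernst concentration-cell relation: E = (RT/nF)*ln(C_cathode/C_anode)
RT/nF = 8.314*311/(4*96485) = 0.00669963 V
ln(6.8/0.22) = 3.43105
E = 0.00669963 * 3.43105 = 0.02299 V

0.02299 V


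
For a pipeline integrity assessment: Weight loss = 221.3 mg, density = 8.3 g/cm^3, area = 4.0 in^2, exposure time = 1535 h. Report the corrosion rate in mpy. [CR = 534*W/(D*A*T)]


Apply the mpy weight-loss relation: CR = 534 * W / (D * A * T)
Numerator: 534 * 221.3 = 118174.2
Denominator: 8.3 * 4.0 * 1535 = 50962.0
CR = 118174.2 / 50962.0 = 2.3189 mpy

2.3189 mpy


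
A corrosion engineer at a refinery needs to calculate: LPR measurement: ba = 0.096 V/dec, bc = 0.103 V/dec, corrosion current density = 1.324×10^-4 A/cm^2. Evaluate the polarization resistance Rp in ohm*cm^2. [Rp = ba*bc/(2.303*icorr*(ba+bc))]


Apply the Stern-Geary equation: Rp = ba*bc / (2.303*icorr*(ba+bc))
ba*bc = 0.096*0.103 = 0.009888
ba+bc = 0.199; 2.303*icorr*(ba+bc) = 2.303*1.324×10^-4*0.199 = 6.0678523×10^-5
Rp = 0.009888 / 6.0678523×10^-5 = 163.0 ohm*cm^2

163.0 ohm*cm^2


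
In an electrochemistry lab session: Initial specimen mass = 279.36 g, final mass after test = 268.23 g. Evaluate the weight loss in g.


Weight loss = initial − final
WL = 279.36 − 268.23 = 11.13 g

11.13 g


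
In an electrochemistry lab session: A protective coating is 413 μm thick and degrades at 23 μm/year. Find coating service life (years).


Service life = thickness / degradation rate
Life = 413 / 23 = 18.0 years

18.0 years


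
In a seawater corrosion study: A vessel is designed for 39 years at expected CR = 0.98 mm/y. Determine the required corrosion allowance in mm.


Corrosion allowance = CR × design life
CA = 0.98 * 39 = 38.22 mm

38.22 mm


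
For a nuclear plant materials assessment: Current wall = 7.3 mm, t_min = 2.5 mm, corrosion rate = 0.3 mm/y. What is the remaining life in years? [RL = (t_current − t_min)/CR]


Apply the remaining-life relation: RL = (t_current − t_min) / CR
RL = (7.3 − 2.5) / 0.3 = 4.8 / 0.3 = 16.0 years

16.0 years


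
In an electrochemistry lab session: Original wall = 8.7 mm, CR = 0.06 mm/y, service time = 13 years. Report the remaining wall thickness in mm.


Remaining wall = original − CR × time
t = 8.7 − 0.06*13 = 8.7 − 0.78 = 7.92 mm

7.92 mm


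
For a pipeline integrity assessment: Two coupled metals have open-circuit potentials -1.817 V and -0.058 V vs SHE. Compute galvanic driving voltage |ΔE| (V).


Driving voltage is the absolute potential difference.
|ΔE| = |-1.817 − (-0.058)| = 1.759 V

1.759 V


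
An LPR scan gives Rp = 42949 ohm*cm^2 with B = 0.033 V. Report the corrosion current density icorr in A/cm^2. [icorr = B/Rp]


Apply the Stern-Geary relation: icorr = B / Rp
icorr = 0.033 / 42949 = 7.684×10^-7 A/cm^2

7.684×10^-7 A/cm^2


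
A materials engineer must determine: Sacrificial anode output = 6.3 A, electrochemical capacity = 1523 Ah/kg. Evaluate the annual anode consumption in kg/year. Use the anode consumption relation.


Annual consumption = current * hours per year / capacity
Rate = 6.3 * 8760 / 1523 = 36.2 kg/year

36.2 kg/year


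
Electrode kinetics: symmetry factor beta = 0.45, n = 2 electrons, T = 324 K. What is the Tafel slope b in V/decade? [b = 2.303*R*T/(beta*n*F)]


Apply the Tafel slope relation: b = 2.303*R*T/(beta*n*F)
Numerator: 2.303 * 8.314 * 324 = 6203.67
Denominator: 0.45 * 2 * 96485 = 86836.5
b = 6203.67 / 86836.5 = 0.071 V/decade

0.071 V/decade


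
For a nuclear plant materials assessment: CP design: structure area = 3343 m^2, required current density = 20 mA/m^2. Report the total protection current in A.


I = area * current density, then convert mA → A (÷1000)
I = 3343 * 20 / 1000 = 66.86 A

66.86 A


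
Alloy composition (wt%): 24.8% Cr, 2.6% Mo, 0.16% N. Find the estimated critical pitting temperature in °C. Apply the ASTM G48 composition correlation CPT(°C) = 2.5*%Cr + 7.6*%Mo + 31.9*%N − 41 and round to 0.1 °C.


Apply the ASTM G48 empirical CPT estimate: CPT(°C) = 2.5*%Cr + 7.6*%Mo + 31.9*%N − 41
2.5*24.8 = 62; 7.6*2.6 = 19.76; 31.9*0.16 = 5.104
CPT = 62 + 19.76 + 5.104 − 41 = 45.864 °C
Rounded to 0.1 °C: CPT ≈ 45.9 °C

45.9 °C


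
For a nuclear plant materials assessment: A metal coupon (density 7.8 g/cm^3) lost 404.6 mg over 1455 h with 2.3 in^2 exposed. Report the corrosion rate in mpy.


Apply the mpy weight-loss relation: CR = 534 * W / (D * A * T)
Numerator: 534 * 404.6 = 216056.4
Denominator: 7.8 * 2.3 * 1455 = 26102.7
CR = 216056.4 / 26102.7 = 8.2772 mpy

8.2772 mpy


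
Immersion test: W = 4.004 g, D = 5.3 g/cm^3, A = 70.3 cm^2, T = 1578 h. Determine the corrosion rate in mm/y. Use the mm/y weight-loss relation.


Apply the mm/y weight-loss relation: CR = 87600 * W / (D * A * T)
Numerator: 87600 * 4.004 = 350750.4
Denominator: 5.3 * 70.3 * 1578 = 587947.02
CR = 350750.4 / 587947.02 = 0.5966 mm/y

0.5966 mm/y


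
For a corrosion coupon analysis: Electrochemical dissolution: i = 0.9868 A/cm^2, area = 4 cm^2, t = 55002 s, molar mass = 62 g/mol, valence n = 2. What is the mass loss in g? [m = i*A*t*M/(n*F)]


Apply Faraday's law: m = i*A*t*M / (n*F)
Total charge passed Q = i*A*t = 0.9868*4*55002 = 217103.8944 C
m = Q*M/(n*F) = 217103.8944*62/(2*96485) = 69.754 g

69.754 g


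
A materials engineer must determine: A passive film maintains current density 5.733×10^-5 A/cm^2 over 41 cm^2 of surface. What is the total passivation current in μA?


I = i_pass * A, then convert A → μA (×10^6)
I = 5.733×10^-5 * 41 * 10^6 = 2350.53 μA

2350.53 μA


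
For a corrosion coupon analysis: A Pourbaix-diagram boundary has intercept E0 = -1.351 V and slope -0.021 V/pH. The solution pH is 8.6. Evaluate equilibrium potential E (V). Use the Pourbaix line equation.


Apply the Pourbaix line equation: E = E0 + slope*pH
E = -1.351 + (-0.021)*8.6 = -1.351 + (-0.1806) = -1.5316 V
Rounded to 4 decimal places: E = -1.5316 V

-1.5316 V


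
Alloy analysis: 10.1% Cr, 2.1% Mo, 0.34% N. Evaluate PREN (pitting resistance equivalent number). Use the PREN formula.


Apply the PREN formula: PREN = Cr + 3.3*Mo + 16*N
PREN = 10.1 + 3.3*2.1 + 16*0.34
PREN = 10.1 + 6.93 + 5.44 = 22.47

22.47


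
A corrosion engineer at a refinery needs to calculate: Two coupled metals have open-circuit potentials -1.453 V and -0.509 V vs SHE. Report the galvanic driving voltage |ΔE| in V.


Driving voltage is the absolute potential difference.
|ΔE| = |-1.453 − (-0.509)| = 0.944 V

0.944 V


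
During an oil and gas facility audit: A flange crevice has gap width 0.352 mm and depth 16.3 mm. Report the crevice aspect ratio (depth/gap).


Aspect ratio = depth / gap
Ratio = 16.3 / 0.352 = 46.3

46.3


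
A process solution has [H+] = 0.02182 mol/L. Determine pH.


pH = −log10[H+]
pH = −log10(0.02182) = 1.66

1.66


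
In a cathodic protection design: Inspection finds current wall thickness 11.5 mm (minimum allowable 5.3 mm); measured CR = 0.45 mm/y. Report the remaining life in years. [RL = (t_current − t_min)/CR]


Apply the remaining-life relation: RL = (t_current − t_min) / CR
RL = (11.5 − 5.3) / 0.45 = 6.2 / 0.45 = 13.8 years

13.8 years


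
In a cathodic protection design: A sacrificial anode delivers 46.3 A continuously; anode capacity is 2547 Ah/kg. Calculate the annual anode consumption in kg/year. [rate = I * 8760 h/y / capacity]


Annual consumption = current * hours per year / capacity
Rate = 46.3 * 8760 / 2547 = 159.2 kg/year

159.2 kg/year


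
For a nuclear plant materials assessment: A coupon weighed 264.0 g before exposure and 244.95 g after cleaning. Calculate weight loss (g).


Weight loss = initial − final
WL = 264.0 − 244.95 = 19.05 g

19.05 g


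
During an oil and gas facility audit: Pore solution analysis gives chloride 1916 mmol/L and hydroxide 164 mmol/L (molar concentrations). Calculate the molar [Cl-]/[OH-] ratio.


Threshold parameter = [Cl-] / [OH-] (molar basis; both in mmol/L, so units cancel)
Ratio = 1916 / 164 = 11.68

11.68


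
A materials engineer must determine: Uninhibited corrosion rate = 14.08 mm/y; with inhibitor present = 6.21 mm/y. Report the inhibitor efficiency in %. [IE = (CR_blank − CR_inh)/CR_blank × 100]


Apply the inhibitor-efficiency definition: IE = (CR_blank − CR_inh)/CR_blank × 100
IE = (14.08 − 6.21) / 14.08 × 100
IE = 7.87 / 14.08 × 100 = 55.9 %

55.9 %


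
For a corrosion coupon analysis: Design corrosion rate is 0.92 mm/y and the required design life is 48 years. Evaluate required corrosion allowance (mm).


Corrosion allowance = CR × design life
CA = 0.92 * 48 = 44.16 mm

44.16 mm


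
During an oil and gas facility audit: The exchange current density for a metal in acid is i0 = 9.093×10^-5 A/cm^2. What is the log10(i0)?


i0 = 9.093×10^-5 A/cm^2
log10(i0) = -4.041

-4.041


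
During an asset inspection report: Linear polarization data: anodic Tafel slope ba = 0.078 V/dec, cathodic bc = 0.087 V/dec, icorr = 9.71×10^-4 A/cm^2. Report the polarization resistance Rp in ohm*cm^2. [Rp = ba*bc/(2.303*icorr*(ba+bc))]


Apply the Stern-Geary equation: Rp = ba*bc / (2.303*icorr*(ba+bc))
ba*bc = 0.078*0.087 = 0.006786
ba+bc = 0.165; 2.303*icorr*(ba+bc) = 2.303*9.71×10^-4*0.165 = 3.6897515×10^-4
Rp = 0.006786 / 3.6897515×10^-4 = 18.39 ohm*cm^2

18.39 ohm*cm^2


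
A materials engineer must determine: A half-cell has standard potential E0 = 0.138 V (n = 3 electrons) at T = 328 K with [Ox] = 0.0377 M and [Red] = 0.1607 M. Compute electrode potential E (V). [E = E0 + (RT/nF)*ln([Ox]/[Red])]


Apply the Nernst equation: E = E0 + (RT/nF)*ln([Ox]/[Red])
Step 1: RT/nF = 8.314*328/(3*96485) = 0.00942113 V
Step 2: [Ox]/[Red] = 0.0377/0.1607 = 0.234599
Step 3: ln(0.234599) = -1.449878
Step 4: correction = 0.00942113 * -1.449878 = -0.014 V
E = 0.138 + -0.014 = 0.124 V

0.124 V
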